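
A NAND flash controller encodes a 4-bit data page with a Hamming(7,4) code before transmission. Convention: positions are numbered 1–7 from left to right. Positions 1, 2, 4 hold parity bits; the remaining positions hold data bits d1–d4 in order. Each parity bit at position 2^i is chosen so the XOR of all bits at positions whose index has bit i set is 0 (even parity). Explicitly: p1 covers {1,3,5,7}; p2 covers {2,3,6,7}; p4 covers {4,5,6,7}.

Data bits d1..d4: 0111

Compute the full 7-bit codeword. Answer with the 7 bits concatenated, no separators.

0001111

Place data at non-parity positions: p1 p2 0 p4 1 1 1
p1 (pos 1,3,5,7): XOR of data positions = 0⊕1⊕1 = 0
p2 (pos 2,3,6,7): XOR of data positions = 0⊕1⊕1 = 0
p4 (pos 4,5,6,7): XOR of data positions = 1⊕1⊕1 = 1
Codeword: 0001111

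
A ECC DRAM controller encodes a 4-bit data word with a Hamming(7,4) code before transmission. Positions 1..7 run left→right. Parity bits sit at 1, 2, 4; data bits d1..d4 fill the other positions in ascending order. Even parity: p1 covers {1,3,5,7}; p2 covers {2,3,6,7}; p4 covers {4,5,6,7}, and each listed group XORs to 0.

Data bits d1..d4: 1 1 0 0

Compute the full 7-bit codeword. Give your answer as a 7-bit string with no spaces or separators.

Place data at non-parity positions: p1 p2 1 p4 1 0 0
p1 (pos 1,3,5,7): XOR of data positions = 1⊕1⊕0 = 0
p2 (pos 2,3,6,7): XOR of data positions = 1⊕0⊕0 = 1
p4 (pos 4,5,6,7): XOR of data positions = 1⊕0⊕0 = 1
Codeword: 0111100

0111100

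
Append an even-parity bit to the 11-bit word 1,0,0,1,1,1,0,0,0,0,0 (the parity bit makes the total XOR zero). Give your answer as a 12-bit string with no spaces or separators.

100111000000

XOR of the 11 data bits: 1⊕0⊕0⊕1⊕1⊕1⊕0⊕0⊕0⊕0⊕0 = 0
Parity bit = 0 (so all 12 bits XOR to 0).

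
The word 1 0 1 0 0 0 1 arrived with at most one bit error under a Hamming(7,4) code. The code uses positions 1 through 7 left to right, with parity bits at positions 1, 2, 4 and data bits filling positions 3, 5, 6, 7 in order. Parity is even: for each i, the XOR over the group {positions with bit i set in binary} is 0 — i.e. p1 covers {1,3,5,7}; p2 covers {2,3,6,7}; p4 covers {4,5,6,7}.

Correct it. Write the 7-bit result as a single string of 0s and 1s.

1010101

s1 (pos 1,3,5,7): 1⊕1⊕0⊕1 = 1
s2 (pos 2,3,6,7): 0⊕1⊕0⊕1 = 0
s4 (pos 4,5,6,7): 0⊕0⊕0⊕1 = 1
Syndrome s4…s1 = 101 → error at position 5.
Flip position 5: 1010001 → 1010101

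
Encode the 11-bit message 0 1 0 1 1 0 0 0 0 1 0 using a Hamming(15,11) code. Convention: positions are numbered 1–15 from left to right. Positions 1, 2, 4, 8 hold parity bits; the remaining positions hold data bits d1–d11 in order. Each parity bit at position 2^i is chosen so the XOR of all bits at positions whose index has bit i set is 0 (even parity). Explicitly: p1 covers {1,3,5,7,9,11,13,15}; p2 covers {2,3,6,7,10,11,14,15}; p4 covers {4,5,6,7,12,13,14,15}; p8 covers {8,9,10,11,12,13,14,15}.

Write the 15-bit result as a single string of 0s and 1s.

Place data at non-parity positions: p1 p2 0 p4 1 0 1 p8 1 0 0 0 0 1 0
p1 (pos 1,3,5,7,9,11,13,15): XOR of data positions = 0⊕1⊕1⊕1⊕0⊕0⊕0 = 1
p2 (pos 2,3,6,7,10,11,14,15): XOR of data positions = 0⊕0⊕1⊕0⊕0⊕1⊕0 = 0
p4 (pos 4,5,6,7,12,13,14,15): XOR of data positions = 1⊕0⊕1⊕0⊕0⊕1⊕0 = 1
p8 (pos 8,9,10,11,12,13,14,15): XOR of data positions = 1⊕0⊕0⊕0⊕0⊕1⊕0 = 0
Codeword: 100110101000010

100110101000010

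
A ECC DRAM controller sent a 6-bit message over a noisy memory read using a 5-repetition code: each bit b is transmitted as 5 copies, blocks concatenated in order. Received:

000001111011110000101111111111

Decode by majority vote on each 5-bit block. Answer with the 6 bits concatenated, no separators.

Block 1 (00000): 0 ones → 0
Block 2 (11110): 4 ones → 1
Block 3 (11110): 4 ones → 1
Block 4 (00010): 1 one → 0
Block 5 (11111): 5 ones → 1
Block 6 (11111): 5 ones → 1

011011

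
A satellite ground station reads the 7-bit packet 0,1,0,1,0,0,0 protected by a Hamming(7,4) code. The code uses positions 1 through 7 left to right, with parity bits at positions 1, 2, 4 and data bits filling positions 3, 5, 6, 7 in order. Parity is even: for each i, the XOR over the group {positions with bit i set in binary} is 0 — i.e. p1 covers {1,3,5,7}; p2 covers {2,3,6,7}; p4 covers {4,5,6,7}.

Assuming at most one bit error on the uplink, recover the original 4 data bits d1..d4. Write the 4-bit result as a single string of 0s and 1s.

0010

s1 (pos 1,3,5,7): 0⊕0⊕0⊕0 = 0
s2 (pos 2,3,6,7): 1⊕0⊕0⊕0 = 1
s4 (pos 4,5,6,7): 1⊕0⊕0⊕0 = 1
Syndrome s4…s1 = 110 → error at position 6.
Flip position 6: 0101000 → 0101010
Read data bits from positions 3,5,6,7: 0010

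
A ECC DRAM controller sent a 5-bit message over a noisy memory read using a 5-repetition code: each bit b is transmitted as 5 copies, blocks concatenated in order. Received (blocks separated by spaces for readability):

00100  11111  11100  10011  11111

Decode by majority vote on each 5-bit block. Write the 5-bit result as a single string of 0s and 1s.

01111

Block 1 (00100): 1 one → 0
Block 2 (11111): 5 ones → 1
Block 3 (11100): 3 ones → 1
Block 4 (10011): 3 ones → 1
Block 5 (11111): 5 ones → 1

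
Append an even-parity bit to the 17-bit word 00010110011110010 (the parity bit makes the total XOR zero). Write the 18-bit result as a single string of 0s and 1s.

XOR of the 17 data bits: 0⊕0⊕0⊕1⊕0⊕1⊕1⊕0⊕0⊕1⊕1⊕1⊕1⊕0⊕0⊕1⊕0 = 0
Parity bit = 0 (so all 18 bits XOR to 0).

000101100111100100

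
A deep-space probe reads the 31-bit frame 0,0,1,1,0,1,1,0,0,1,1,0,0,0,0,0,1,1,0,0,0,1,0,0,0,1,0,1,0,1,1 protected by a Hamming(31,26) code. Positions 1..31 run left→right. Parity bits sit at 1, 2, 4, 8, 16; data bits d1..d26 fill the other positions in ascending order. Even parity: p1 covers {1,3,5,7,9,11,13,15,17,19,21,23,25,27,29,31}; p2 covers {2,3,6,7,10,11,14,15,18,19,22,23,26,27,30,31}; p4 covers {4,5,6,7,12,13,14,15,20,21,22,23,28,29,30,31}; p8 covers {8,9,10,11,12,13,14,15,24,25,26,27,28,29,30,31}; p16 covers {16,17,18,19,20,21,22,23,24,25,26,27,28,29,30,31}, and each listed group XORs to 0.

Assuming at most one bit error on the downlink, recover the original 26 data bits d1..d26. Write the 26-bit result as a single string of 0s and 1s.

10110110000110011000101011

s1 (pos 1,3,5,7,9,11,13,15,17,19,21,23,25,27,29,31): 0⊕1⊕0⊕1⊕0⊕1⊕0⊕0⊕1⊕0⊕0⊕0⊕0⊕0⊕0⊕1 = 1
s2 (pos 2,3,6,7,10,11,14,15,18,19,22,23,26,27,30,31): 0⊕1⊕1⊕1⊕1⊕1⊕0⊕0⊕1⊕0⊕1⊕0⊕1⊕0⊕1⊕1 = 0
s4 (pos 4,5,6,7,12,13,14,15,20,21,22,23,28,29,30,31): 1⊕0⊕1⊕1⊕0⊕0⊕0⊕0⊕0⊕0⊕1⊕0⊕1⊕0⊕1⊕1 = 1
s8 (pos 8,9,10,11,12,13,14,15,24,25,26,27,28,29,30,31): 0⊕0⊕1⊕1⊕0⊕0⊕0⊕0⊕0⊕0⊕1⊕0⊕1⊕0⊕1⊕1 = 0
s16 (pos 16,17,18,19,20,21,22,23,24,25,26,27,28,29,30,31): 0⊕1⊕1⊕0⊕0⊕0⊕1⊕0⊕0⊕0⊕1⊕0⊕1⊕0⊕1⊕1 = 1
Syndrome s16…s1 = 10101 → error at position 21.
Flip position 21: 0011011001100000110001000101011 → 0011011001100000110011000101011
Read data bits from positions 3,5,6,7,9,10,11,12,13,14,15,17,18,19,20,21,22,23,24,25,26,27,28,29,30,31: 10110110000110011000101011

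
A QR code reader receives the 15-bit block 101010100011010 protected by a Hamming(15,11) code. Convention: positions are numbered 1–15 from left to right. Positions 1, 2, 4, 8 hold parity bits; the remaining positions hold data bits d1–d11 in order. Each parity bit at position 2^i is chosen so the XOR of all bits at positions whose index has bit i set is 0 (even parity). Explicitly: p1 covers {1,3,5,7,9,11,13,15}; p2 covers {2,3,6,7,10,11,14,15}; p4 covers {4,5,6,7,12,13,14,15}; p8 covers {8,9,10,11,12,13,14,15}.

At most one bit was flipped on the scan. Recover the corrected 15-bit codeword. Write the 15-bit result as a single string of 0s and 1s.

101010101011010

s1 (pos 1,3,5,7,9,11,13,15): 1⊕1⊕1⊕1⊕0⊕1⊕0⊕0 = 1
s2 (pos 2,3,6,7,10,11,14,15): 0⊕1⊕0⊕1⊕0⊕1⊕1⊕0 = 0
s4 (pos 4,5,6,7,12,13,14,15): 0⊕1⊕0⊕1⊕1⊕0⊕1⊕0 = 0
s8 (pos 8,9,10,11,12,13,14,15): 0⊕0⊕0⊕1⊕1⊕0⊕1⊕0 = 1
Syndrome s8…s1 = 1001 → error at position 9.
Flip position 9: 101010100011010 → 101010101011010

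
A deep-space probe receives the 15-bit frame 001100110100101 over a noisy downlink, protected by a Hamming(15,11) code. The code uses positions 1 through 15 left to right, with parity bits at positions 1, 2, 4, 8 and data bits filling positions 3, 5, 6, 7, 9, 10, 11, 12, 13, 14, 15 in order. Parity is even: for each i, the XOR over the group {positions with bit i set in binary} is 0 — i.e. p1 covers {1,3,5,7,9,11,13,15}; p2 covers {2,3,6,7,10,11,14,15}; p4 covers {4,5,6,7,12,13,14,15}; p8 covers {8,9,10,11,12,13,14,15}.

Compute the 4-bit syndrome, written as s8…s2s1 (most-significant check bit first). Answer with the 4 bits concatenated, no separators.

s1 (pos 1,3,5,7,9,11,13,15): 0⊕1⊕0⊕1⊕0⊕0⊕1⊕1 = 0
s2 (pos 2,3,6,7,10,11,14,15): 0⊕1⊕0⊕1⊕1⊕0⊕0⊕1 = 0
s4 (pos 4,5,6,7,12,13,14,15): 1⊕0⊕0⊕1⊕0⊕1⊕0⊕1 = 0
s8 (pos 8,9,10,11,12,13,14,15): 1⊕0⊕1⊕0⊕0⊕1⊕0⊕1 = 0
Syndrome s8…s1 = 0000 → no error.

0000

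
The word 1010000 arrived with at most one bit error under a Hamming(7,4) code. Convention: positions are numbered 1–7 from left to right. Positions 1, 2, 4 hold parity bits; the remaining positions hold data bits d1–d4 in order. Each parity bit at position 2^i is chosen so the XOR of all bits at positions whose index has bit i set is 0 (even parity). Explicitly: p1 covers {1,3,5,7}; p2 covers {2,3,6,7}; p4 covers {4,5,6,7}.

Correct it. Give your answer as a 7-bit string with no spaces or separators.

1110000

s1 (pos 1,3,5,7): 1⊕1⊕0⊕0 = 0
s2 (pos 2,3,6,7): 0⊕1⊕0⊕0 = 1
s4 (pos 4,5,6,7): 0⊕0⊕0⊕0 = 0
Syndrome s4…s1 = 010 → error at position 2.
Flip position 2: 1010000 → 1110000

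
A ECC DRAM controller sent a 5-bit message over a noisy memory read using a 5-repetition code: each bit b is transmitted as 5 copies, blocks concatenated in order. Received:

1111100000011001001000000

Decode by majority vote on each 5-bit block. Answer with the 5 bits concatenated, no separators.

Block 1 (11111): 5 ones → 1
Block 2 (00000): 0 ones → 0
Block 3 (01100): 2 ones → 0
Block 4 (10010): 2 ones → 0
Block 5 (00000): 0 ones → 0

10000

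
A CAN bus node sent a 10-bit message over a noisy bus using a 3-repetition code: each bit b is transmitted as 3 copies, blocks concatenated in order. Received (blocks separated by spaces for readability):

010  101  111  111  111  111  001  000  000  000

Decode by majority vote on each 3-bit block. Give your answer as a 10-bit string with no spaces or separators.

0111110000

Block 1 (010): 1 one → 0
Block 2 (101): 2 ones → 1
Block 3 (111): 3 ones → 1
Block 4 (111): 3 ones → 1
Block 5 (111): 3 ones → 1
Block 6 (111): 3 ones → 1
Block 7 (001): 1 one → 0
Block 8 (000): 0 ones → 0
Block 9 (000): 0 ones → 0
Block 10 (000): 0 ones → 0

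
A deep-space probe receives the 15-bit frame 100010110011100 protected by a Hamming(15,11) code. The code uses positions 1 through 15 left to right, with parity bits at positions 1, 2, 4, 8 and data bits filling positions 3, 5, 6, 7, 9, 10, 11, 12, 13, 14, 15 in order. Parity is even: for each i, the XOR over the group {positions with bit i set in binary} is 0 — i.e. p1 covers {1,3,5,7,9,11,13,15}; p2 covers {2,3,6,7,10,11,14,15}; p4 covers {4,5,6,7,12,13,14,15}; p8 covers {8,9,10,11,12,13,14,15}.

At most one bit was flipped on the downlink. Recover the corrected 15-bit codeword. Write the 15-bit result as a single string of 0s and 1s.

s1 (pos 1,3,5,7,9,11,13,15): 1⊕0⊕1⊕1⊕0⊕1⊕1⊕0 = 1
s2 (pos 2,3,6,7,10,11,14,15): 0⊕0⊕0⊕1⊕0⊕1⊕0⊕0 = 0
s4 (pos 4,5,6,7,12,13,14,15): 0⊕1⊕0⊕1⊕1⊕1⊕0⊕0 = 0
s8 (pos 8,9,10,11,12,13,14,15): 1⊕0⊕0⊕1⊕1⊕1⊕0⊕0 = 0
Syndrome s8…s1 = 0001 → error at position 1.
Flip position 1: 100010110011100 → 000010110011100

000010110011100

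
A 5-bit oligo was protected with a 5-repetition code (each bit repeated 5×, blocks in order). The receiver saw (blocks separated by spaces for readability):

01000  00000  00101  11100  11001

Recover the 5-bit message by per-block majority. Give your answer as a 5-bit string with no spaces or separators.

Block 1 (01000): 1 one → 0
Block 2 (00000): 0 ones → 0
Block 3 (00101): 2 ones → 0
Block 4 (11100): 3 ones → 1
Block 5 (11001): 3 ones → 1

00011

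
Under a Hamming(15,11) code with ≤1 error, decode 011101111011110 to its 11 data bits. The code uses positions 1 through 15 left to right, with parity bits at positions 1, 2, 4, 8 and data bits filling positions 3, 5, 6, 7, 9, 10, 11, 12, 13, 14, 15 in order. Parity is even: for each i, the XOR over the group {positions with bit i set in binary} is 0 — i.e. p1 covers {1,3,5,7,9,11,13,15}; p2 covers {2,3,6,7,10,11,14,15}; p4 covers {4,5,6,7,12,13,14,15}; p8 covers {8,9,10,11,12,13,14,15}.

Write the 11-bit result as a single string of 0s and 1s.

10111011110

s1 (pos 1,3,5,7,9,11,13,15): 0⊕1⊕0⊕1⊕1⊕1⊕1⊕0 = 1
s2 (pos 2,3,6,7,10,11,14,15): 1⊕1⊕1⊕1⊕0⊕1⊕1⊕0 = 0
s4 (pos 4,5,6,7,12,13,14,15): 1⊕0⊕1⊕1⊕1⊕1⊕1⊕0 = 0
s8 (pos 8,9,10,11,12,13,14,15): 1⊕1⊕0⊕1⊕1⊕1⊕1⊕0 = 0
Syndrome s8…s1 = 0001 → error at position 1.
Flip position 1: 011101111011110 → 111101111011110
Read data bits from positions 3,5,6,7,9,10,11,12,13,14,15: 10111011110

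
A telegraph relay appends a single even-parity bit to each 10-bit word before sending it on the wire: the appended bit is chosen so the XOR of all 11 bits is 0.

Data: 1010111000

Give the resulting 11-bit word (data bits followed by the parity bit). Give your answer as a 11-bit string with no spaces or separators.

10101110001

XOR of the 10 data bits: 1⊕0⊕1⊕0⊕1⊕1⊕1⊕0⊕0⊕0 = 1
Parity bit = 1 (so all 11 bits XOR to 0).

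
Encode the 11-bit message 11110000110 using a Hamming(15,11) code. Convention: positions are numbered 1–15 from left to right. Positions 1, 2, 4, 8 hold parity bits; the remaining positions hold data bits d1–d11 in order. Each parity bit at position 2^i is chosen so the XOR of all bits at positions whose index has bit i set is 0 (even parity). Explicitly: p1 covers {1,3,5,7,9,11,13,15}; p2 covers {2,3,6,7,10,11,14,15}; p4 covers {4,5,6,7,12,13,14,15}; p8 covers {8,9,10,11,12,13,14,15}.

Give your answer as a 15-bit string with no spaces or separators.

Place data at non-parity positions: p1 p2 1 p4 1 1 1 p8 0 0 0 0 1 1 0
p1 (pos 1,3,5,7,9,11,13,15): XOR of data positions = 1⊕1⊕1⊕0⊕0⊕1⊕0 = 0
p2 (pos 2,3,6,7,10,11,14,15): XOR of data positions = 1⊕1⊕1⊕0⊕0⊕1⊕0 = 0
p4 (pos 4,5,6,7,12,13,14,15): XOR of data positions = 1⊕1⊕1⊕0⊕1⊕1⊕0 = 1
p8 (pos 8,9,10,11,12,13,14,15): XOR of data positions = 0⊕0⊕0⊕0⊕1⊕1⊕0 = 0
Codeword: 001111100000110

001111100000110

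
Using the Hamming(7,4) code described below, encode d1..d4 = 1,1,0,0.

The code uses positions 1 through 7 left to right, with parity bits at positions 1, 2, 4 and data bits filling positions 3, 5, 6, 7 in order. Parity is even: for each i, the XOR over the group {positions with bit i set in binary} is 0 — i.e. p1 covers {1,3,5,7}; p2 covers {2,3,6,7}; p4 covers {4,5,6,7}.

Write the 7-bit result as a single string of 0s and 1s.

0111100

Place data at non-parity positions: p1 p2 1 p4 1 0 0
p1 (pos 1,3,5,7): XOR of data positions = 1⊕1⊕0 = 0
p2 (pos 2,3,6,7): XOR of data positions = 1⊕0⊕0 = 1
p4 (pos 4,5,6,7): XOR of data positions = 1⊕0⊕0 = 1
Codeword: 0111100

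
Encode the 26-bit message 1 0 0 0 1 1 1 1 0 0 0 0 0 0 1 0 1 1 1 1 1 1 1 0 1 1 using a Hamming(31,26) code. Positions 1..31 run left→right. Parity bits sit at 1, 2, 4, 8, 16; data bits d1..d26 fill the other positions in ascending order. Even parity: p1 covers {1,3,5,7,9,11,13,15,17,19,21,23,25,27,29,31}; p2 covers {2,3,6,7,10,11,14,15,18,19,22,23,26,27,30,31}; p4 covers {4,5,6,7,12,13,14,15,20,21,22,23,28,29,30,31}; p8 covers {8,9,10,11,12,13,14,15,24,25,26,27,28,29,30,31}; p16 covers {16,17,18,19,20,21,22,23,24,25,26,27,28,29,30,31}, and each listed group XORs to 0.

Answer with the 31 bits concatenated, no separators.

Place data at non-parity positions: p1 p2 1 p4 0 0 0 p8 1 1 1 1 0 0 0 p16 0 0 0 1 0 1 1 1 1 1 1 1 0 1 1
p1 (pos 1,3,5,7,9,11,13,15,17,19,21,23,25,27,29,31): XOR of data positions = 1⊕0⊕0⊕1⊕1⊕0⊕0⊕0⊕0⊕0⊕1⊕1⊕1⊕0⊕1 = 1
p2 (pos 2,3,6,7,10,11,14,15,18,19,22,23,26,27,30,31): XOR of data positions = 1⊕0⊕0⊕1⊕1⊕0⊕0⊕0⊕0⊕1⊕1⊕1⊕1⊕1⊕1 = 1
p4 (pos 4,5,6,7,12,13,14,15,20,21,22,23,28,29,30,31): XOR of data positions = 0⊕0⊕0⊕1⊕0⊕0⊕0⊕1⊕0⊕1⊕1⊕1⊕0⊕1⊕1 = 1
p8 (pos 8,9,10,11,12,13,14,15,24,25,26,27,28,29,30,31): XOR of data positions = 1⊕1⊕1⊕1⊕0⊕0⊕0⊕1⊕1⊕1⊕1⊕1⊕0⊕1⊕1 = 1
p16 (pos 16,17,18,19,20,21,22,23,24,25,26,27,28,29,30,31): XOR of data positions = 0⊕0⊕0⊕1⊕0⊕1⊕1⊕1⊕1⊕1⊕1⊕1⊕0⊕1⊕1 = 0
Codeword: 1111000111110000000101111111011

1111000111110000000101111111011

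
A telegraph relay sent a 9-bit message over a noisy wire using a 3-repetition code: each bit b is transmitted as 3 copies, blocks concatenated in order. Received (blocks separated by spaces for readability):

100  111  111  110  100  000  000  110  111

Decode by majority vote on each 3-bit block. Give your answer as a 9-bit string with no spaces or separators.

Block 1 (100): 1 one → 0
Block 2 (111): 3 ones → 1
Block 3 (111): 3 ones → 1
Block 4 (110): 2 ones → 1
Block 5 (100): 1 one → 0
Block 6 (000): 0 ones → 0
Block 7 (000): 0 ones → 0
Block 8 (110): 2 ones → 1
Block 9 (111): 3 ones → 1

011100011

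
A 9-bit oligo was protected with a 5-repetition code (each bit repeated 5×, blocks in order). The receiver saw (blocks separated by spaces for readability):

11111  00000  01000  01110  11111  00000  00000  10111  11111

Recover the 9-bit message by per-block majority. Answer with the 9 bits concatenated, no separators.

Block 1 (11111): 5 ones → 1
Block 2 (00000): 0 ones → 0
Block 3 (01000): 1 one → 0
Block 4 (01110): 3 ones → 1
Block 5 (11111): 5 ones → 1
Block 6 (00000): 0 ones → 0
Block 7 (00000): 0 ones → 0
Block 8 (10111): 4 ones → 1
Block 9 (11111): 5 ones → 1

100110011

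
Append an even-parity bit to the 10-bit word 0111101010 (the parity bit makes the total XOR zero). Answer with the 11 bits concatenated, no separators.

XOR of the 10 data bits: 0⊕1⊕1⊕1⊕1⊕0⊕1⊕0⊕1⊕0 = 0
Parity bit = 0 (so all 11 bits XOR to 0).

01111010100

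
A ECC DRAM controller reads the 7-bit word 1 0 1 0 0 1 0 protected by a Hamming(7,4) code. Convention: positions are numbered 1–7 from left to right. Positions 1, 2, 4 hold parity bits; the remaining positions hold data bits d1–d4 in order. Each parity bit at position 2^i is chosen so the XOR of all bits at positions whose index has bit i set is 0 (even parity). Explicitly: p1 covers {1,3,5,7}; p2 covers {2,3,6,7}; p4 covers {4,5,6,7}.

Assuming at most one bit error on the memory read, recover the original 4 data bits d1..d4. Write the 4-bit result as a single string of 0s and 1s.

s1 (pos 1,3,5,7): 1⊕1⊕0⊕0 = 0
s2 (pos 2,3,6,7): 0⊕1⊕1⊕0 = 0
s4 (pos 4,5,6,7): 0⊕0⊕1⊕0 = 1
Syndrome s4…s1 = 100 → error at position 4.
Flip position 4: 1010010 → 1011010
Read data bits from positions 3,5,6,7: 1010

1010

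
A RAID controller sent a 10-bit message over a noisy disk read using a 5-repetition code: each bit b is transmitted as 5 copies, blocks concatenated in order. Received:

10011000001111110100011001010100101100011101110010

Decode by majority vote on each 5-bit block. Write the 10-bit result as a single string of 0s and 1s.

1010010010

Block 1 (10011): 3 ones → 1
Block 2 (00000): 0 ones → 0
Block 3 (11111): 5 ones → 1
Block 4 (10100): 2 ones → 0
Block 5 (01100): 2 ones → 0
Block 6 (10101): 3 ones → 1
Block 7 (00101): 2 ones → 0
Block 8 (10001): 2 ones → 0
Block 9 (11011): 4 ones → 1
Block 10 (10010): 2 ones → 0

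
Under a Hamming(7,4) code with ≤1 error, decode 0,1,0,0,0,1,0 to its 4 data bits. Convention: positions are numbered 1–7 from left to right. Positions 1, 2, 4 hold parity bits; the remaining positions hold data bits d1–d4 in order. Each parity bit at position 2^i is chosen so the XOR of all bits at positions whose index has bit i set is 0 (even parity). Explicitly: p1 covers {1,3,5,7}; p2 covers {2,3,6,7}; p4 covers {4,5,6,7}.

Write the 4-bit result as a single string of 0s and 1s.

s1 (pos 1,3,5,7): 0⊕0⊕0⊕0 = 0
s2 (pos 2,3,6,7): 1⊕0⊕1⊕0 = 0
s4 (pos 4,5,6,7): 0⊕0⊕1⊕0 = 1
Syndrome s4…s1 = 100 → error at position 4.
Flip position 4: 0100010 → 0101010
Read data bits from positions 3,5,6,7: 0010

0010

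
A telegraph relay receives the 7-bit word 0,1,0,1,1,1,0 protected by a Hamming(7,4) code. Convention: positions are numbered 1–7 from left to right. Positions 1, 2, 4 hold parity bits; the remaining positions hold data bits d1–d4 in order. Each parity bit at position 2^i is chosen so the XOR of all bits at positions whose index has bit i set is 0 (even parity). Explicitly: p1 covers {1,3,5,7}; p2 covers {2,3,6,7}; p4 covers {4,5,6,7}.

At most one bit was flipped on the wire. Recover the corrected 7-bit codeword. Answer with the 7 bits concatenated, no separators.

s1 (pos 1,3,5,7): 0⊕0⊕1⊕0 = 1
s2 (pos 2,3,6,7): 1⊕0⊕1⊕0 = 0
s4 (pos 4,5,6,7): 1⊕1⊕1⊕0 = 1
Syndrome s4…s1 = 101 → error at position 5.
Flip position 5: 0101110 → 0101010

0101010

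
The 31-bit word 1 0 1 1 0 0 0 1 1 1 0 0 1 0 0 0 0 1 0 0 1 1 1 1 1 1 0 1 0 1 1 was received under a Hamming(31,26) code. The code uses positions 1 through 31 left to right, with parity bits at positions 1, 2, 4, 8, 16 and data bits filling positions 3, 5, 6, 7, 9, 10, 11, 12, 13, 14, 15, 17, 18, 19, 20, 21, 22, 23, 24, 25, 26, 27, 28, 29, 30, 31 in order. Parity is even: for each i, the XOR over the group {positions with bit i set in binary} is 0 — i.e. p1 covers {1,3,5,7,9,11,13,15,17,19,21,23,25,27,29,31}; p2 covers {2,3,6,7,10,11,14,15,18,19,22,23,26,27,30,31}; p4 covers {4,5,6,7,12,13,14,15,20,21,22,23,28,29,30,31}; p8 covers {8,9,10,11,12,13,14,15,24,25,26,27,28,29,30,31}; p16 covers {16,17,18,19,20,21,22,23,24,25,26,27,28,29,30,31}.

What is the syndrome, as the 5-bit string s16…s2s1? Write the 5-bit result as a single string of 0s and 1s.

s1 (pos 1,3,5,7,9,11,13,15,17,19,21,23,25,27,29,31): 1⊕1⊕0⊕0⊕1⊕0⊕1⊕0⊕0⊕0⊕1⊕1⊕1⊕0⊕0⊕1 = 0
s2 (pos 2,3,6,7,10,11,14,15,18,19,22,23,26,27,30,31): 0⊕1⊕0⊕0⊕1⊕0⊕0⊕0⊕1⊕0⊕1⊕1⊕1⊕0⊕1⊕1 = 0
s4 (pos 4,5,6,7,12,13,14,15,20,21,22,23,28,29,30,31): 1⊕0⊕0⊕0⊕0⊕1⊕0⊕0⊕0⊕1⊕1⊕1⊕1⊕0⊕1⊕1 = 0
s8 (pos 8,9,10,11,12,13,14,15,24,25,26,27,28,29,30,31): 1⊕1⊕1⊕0⊕0⊕1⊕0⊕0⊕1⊕1⊕1⊕0⊕1⊕0⊕1⊕1 = 0
s16 (pos 16,17,18,19,20,21,22,23,24,25,26,27,28,29,30,31): 0⊕0⊕1⊕0⊕0⊕1⊕1⊕1⊕1⊕1⊕1⊕0⊕1⊕0⊕1⊕1 = 0
Syndrome s16…s1 = 00000 → no error.

00000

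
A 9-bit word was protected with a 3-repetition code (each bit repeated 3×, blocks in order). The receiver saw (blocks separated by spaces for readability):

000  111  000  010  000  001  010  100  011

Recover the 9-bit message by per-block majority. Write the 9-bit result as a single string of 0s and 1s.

010000001

Block 1 (000): 0 ones → 0
Block 2 (111): 3 ones → 1
Block 3 (000): 0 ones → 0
Block 4 (010): 1 one → 0
Block 5 (000): 0 ones → 0
Block 6 (001): 1 one → 0
Block 7 (010): 1 one → 0
Block 8 (100): 1 one → 0
Block 9 (011): 2 ones → 1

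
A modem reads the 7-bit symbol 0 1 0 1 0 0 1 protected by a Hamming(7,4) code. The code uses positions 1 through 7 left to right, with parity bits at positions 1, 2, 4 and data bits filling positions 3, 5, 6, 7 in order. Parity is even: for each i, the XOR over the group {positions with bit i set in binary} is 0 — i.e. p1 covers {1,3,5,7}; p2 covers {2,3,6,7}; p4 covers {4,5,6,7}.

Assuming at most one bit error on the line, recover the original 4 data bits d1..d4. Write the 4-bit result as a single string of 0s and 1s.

0001

s1 (pos 1,3,5,7): 0⊕0⊕0⊕1 = 1
s2 (pos 2,3,6,7): 1⊕0⊕0⊕1 = 0
s4 (pos 4,5,6,7): 1⊕0⊕0⊕1 = 0
Syndrome s4…s1 = 001 → error at position 1.
Flip position 1: 0101001 → 1101001
Read data bits from positions 3,5,6,7: 0001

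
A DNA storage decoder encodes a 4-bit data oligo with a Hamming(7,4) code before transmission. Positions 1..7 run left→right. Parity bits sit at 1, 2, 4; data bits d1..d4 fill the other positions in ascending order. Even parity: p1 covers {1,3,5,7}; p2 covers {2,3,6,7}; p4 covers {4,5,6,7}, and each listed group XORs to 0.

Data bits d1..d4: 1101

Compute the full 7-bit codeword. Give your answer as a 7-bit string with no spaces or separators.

Place data at non-parity positions: p1 p2 1 p4 1 0 1
p1 (pos 1,3,5,7): XOR of data positions = 1⊕1⊕1 = 1
p2 (pos 2,3,6,7): XOR of data positions = 1⊕0⊕1 = 0
p4 (pos 4,5,6,7): XOR of data positions = 1⊕0⊕1 = 0
Codeword: 1010101

1010101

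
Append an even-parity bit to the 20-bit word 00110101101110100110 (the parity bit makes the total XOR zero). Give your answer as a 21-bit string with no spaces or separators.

XOR of the 20 data bits: 0⊕0⊕1⊕1⊕0⊕1⊕0⊕1⊕1⊕0⊕1⊕1⊕1⊕0⊕1⊕0⊕0⊕1⊕1⊕0 = 1
Parity bit = 1 (so all 21 bits XOR to 0).

001101011011101001101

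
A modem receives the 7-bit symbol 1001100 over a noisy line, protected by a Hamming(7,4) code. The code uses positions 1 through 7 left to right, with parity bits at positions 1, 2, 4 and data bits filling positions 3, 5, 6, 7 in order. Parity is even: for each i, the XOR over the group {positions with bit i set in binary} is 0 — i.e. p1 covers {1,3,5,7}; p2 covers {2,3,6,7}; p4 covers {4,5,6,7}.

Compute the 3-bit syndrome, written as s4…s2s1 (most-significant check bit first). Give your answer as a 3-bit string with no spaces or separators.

s1 (pos 1,3,5,7): 1⊕0⊕1⊕0 = 0
s2 (pos 2,3,6,7): 0⊕0⊕0⊕0 = 0
s4 (pos 4,5,6,7): 1⊕1⊕0⊕0 = 0
Syndrome s4…s1 = 000 → no error.

000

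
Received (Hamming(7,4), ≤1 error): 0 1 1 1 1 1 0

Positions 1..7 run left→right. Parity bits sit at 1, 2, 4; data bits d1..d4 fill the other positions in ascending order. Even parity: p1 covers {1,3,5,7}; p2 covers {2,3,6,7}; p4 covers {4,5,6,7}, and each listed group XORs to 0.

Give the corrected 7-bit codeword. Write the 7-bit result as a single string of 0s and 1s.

s1 (pos 1,3,5,7): 0⊕1⊕1⊕0 = 0
s2 (pos 2,3,6,7): 1⊕1⊕1⊕0 = 1
s4 (pos 4,5,6,7): 1⊕1⊕1⊕0 = 1
Syndrome s4…s1 = 110 → error at position 6.
Flip position 6: 0111110 → 0111100

0111100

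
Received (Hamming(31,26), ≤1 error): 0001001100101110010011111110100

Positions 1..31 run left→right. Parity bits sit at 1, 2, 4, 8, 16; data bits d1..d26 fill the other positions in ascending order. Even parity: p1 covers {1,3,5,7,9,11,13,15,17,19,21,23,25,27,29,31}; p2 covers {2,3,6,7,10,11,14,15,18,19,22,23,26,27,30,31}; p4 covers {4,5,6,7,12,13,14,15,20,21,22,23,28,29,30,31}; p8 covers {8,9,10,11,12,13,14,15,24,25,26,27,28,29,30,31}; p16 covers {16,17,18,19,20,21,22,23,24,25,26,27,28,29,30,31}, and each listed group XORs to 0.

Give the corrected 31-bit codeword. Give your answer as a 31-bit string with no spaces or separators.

s1 (pos 1,3,5,7,9,11,13,15,17,19,21,23,25,27,29,31): 0⊕0⊕0⊕1⊕0⊕1⊕1⊕1⊕0⊕0⊕1⊕1⊕1⊕1⊕1⊕0 = 1
s2 (pos 2,3,6,7,10,11,14,15,18,19,22,23,26,27,30,31): 0⊕0⊕0⊕1⊕0⊕1⊕1⊕1⊕1⊕0⊕1⊕1⊕1⊕1⊕0⊕0 = 1
s4 (pos 4,5,6,7,12,13,14,15,20,21,22,23,28,29,30,31): 1⊕0⊕0⊕1⊕0⊕1⊕1⊕1⊕0⊕1⊕1⊕1⊕0⊕1⊕0⊕0 = 1
s8 (pos 8,9,10,11,12,13,14,15,24,25,26,27,28,29,30,31): 1⊕0⊕0⊕1⊕0⊕1⊕1⊕1⊕1⊕1⊕1⊕1⊕0⊕1⊕0⊕0 = 0
s16 (pos 16,17,18,19,20,21,22,23,24,25,26,27,28,29,30,31): 0⊕0⊕1⊕0⊕0⊕1⊕1⊕1⊕1⊕1⊕1⊕1⊕0⊕1⊕0⊕0 = 1
Syndrome s16…s1 = 10111 → error at position 23.
Flip position 23: 0001001100101110010011111110100 → 0001001100101110010011011110100

0001001100101110010011011110100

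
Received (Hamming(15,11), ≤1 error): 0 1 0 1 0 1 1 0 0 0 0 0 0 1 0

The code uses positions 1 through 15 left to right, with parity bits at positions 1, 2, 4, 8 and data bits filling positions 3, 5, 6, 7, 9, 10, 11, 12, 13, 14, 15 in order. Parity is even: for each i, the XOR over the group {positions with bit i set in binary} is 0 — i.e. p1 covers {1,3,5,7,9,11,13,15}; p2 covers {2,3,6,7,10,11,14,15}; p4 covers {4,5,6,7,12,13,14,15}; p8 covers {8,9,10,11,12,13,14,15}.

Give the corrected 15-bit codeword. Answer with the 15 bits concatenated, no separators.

010101101000010

s1 (pos 1,3,5,7,9,11,13,15): 0⊕0⊕0⊕1⊕0⊕0⊕0⊕0 = 1
s2 (pos 2,3,6,7,10,11,14,15): 1⊕0⊕1⊕1⊕0⊕0⊕1⊕0 = 0
s4 (pos 4,5,6,7,12,13,14,15): 1⊕0⊕1⊕1⊕0⊕0⊕1⊕0 = 0
s8 (pos 8,9,10,11,12,13,14,15): 0⊕0⊕0⊕0⊕0⊕0⊕1⊕0 = 1
Syndrome s8…s1 = 1001 → error at position 9.
Flip position 9: 010101100000010 → 010101101000010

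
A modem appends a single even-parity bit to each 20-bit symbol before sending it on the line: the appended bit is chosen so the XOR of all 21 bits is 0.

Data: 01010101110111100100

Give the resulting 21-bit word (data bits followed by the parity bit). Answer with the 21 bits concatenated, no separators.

010101011101111001001

XOR of the 20 data bits: 0⊕1⊕0⊕1⊕0⊕1⊕0⊕1⊕1⊕1⊕0⊕1⊕1⊕1⊕1⊕0⊕0⊕1⊕0⊕0 = 1
Parity bit = 1 (so all 21 bits XOR to 0).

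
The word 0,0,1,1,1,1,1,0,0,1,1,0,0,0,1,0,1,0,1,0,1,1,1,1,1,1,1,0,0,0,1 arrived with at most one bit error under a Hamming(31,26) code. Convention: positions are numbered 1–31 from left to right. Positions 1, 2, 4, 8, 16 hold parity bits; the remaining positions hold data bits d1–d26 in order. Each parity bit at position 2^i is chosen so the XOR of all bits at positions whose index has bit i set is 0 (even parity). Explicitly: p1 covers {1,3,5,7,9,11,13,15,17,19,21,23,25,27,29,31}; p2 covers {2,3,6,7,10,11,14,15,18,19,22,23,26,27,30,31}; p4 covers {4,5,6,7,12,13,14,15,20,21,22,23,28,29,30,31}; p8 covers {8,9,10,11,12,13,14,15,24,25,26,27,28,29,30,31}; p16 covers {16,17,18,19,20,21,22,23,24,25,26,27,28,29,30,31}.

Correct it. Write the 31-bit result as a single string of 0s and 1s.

s1 (pos 1,3,5,7,9,11,13,15,17,19,21,23,25,27,29,31): 0⊕1⊕1⊕1⊕0⊕1⊕0⊕1⊕1⊕1⊕1⊕1⊕1⊕1⊕0⊕1 = 0
s2 (pos 2,3,6,7,10,11,14,15,18,19,22,23,26,27,30,31): 0⊕1⊕1⊕1⊕1⊕1⊕0⊕1⊕0⊕1⊕1⊕1⊕1⊕1⊕0⊕1 = 0
s4 (pos 4,5,6,7,12,13,14,15,20,21,22,23,28,29,30,31): 1⊕1⊕1⊕1⊕0⊕0⊕0⊕1⊕0⊕1⊕1⊕1⊕0⊕0⊕0⊕1 = 1
s8 (pos 8,9,10,11,12,13,14,15,24,25,26,27,28,29,30,31): 0⊕0⊕1⊕1⊕0⊕0⊕0⊕1⊕1⊕1⊕1⊕1⊕0⊕0⊕0⊕1 = 0
s16 (pos 16,17,18,19,20,21,22,23,24,25,26,27,28,29,30,31): 0⊕1⊕0⊕1⊕0⊕1⊕1⊕1⊕1⊕1⊕1⊕1⊕0⊕0⊕0⊕1 = 0
Syndrome s16…s1 = 00100 → error at position 4.
Flip position 4: 0011111001100010101011111110001 → 0010111001100010101011111110001

0010111001100010101011111110001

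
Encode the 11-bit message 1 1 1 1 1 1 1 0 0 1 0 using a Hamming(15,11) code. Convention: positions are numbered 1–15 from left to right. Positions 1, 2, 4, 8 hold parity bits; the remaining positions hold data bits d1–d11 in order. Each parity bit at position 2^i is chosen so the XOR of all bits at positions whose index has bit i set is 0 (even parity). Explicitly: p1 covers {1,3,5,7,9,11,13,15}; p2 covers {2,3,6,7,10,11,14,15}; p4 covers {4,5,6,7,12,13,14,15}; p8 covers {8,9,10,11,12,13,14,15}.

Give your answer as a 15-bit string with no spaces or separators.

Place data at non-parity positions: p1 p2 1 p4 1 1 1 p8 1 1 1 0 0 1 0
p1 (pos 1,3,5,7,9,11,13,15): XOR of data positions = 1⊕1⊕1⊕1⊕1⊕0⊕0 = 1
p2 (pos 2,3,6,7,10,11,14,15): XOR of data positions = 1⊕1⊕1⊕1⊕1⊕1⊕0 = 0
p4 (pos 4,5,6,7,12,13,14,15): XOR of data positions = 1⊕1⊕1⊕0⊕0⊕1⊕0 = 0
p8 (pos 8,9,10,11,12,13,14,15): XOR of data positions = 1⊕1⊕1⊕0⊕0⊕1⊕0 = 0
Codeword: 101011101110010

101011101110010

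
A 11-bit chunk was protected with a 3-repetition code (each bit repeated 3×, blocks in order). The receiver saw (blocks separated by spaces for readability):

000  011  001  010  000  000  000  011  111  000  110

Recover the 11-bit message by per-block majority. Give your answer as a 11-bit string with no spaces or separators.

Block 1 (000): 0 ones → 0
Block 2 (011): 2 ones → 1
Block 3 (001): 1 one → 0
Block 4 (010): 1 one → 0
Block 5 (000): 0 ones → 0
Block 6 (000): 0 ones → 0
Block 7 (000): 0 ones → 0
Block 8 (011): 2 ones → 1
Block 9 (111): 3 ones → 1
Block 10 (000): 0 ones → 0
Block 11 (110): 2 ones → 1

01000001101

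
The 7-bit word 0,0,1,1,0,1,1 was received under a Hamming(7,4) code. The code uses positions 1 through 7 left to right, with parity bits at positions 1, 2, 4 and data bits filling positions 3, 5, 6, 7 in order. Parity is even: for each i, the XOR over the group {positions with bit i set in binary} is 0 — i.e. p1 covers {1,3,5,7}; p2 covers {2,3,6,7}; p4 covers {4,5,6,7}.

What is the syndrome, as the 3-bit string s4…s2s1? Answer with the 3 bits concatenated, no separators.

110

s1 (pos 1,3,5,7): 0⊕1⊕0⊕1 = 0
s2 (pos 2,3,6,7): 0⊕1⊕1⊕1 = 1
s4 (pos 4,5,6,7): 1⊕0⊕1⊕1 = 1
Syndrome s4…s1 = 110 → error at position 6.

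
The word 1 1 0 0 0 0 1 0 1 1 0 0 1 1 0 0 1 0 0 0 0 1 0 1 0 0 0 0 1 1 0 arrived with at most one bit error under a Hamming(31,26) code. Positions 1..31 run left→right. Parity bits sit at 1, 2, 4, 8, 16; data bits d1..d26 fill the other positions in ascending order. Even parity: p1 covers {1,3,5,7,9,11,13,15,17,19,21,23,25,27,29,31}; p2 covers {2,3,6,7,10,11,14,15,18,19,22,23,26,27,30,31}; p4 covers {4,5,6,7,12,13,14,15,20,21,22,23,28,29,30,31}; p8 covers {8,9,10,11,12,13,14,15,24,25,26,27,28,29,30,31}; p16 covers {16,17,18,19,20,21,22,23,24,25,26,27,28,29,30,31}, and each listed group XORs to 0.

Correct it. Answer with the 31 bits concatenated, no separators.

1100001011001100100001000000110

s1 (pos 1,3,5,7,9,11,13,15,17,19,21,23,25,27,29,31): 1⊕0⊕0⊕1⊕1⊕0⊕1⊕0⊕1⊕0⊕0⊕0⊕0⊕0⊕1⊕0 = 0
s2 (pos 2,3,6,7,10,11,14,15,18,19,22,23,26,27,30,31): 1⊕0⊕0⊕1⊕1⊕0⊕1⊕0⊕0⊕0⊕1⊕0⊕0⊕0⊕1⊕0 = 0
s4 (pos 4,5,6,7,12,13,14,15,20,21,22,23,28,29,30,31): 0⊕0⊕0⊕1⊕0⊕1⊕1⊕0⊕0⊕0⊕1⊕0⊕0⊕1⊕1⊕0 = 0
s8 (pos 8,9,10,11,12,13,14,15,24,25,26,27,28,29,30,31): 0⊕1⊕1⊕0⊕0⊕1⊕1⊕0⊕1⊕0⊕0⊕0⊕0⊕1⊕1⊕0 = 1
s16 (pos 16,17,18,19,20,21,22,23,24,25,26,27,28,29,30,31): 0⊕1⊕0⊕0⊕0⊕0⊕1⊕0⊕1⊕0⊕0⊕0⊕0⊕1⊕1⊕0 = 1
Syndrome s16…s1 = 11000 → error at position 24.
Flip position 24: 1100001011001100100001010000110 → 1100001011001100100001000000110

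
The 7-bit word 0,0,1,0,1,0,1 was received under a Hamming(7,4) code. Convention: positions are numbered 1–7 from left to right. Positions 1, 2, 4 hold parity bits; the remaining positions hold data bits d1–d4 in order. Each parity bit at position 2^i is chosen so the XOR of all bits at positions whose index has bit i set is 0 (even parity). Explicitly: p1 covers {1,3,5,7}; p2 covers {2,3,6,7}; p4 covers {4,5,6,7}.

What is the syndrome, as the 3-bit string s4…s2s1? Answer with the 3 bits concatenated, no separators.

s1 (pos 1,3,5,7): 0⊕1⊕1⊕1 = 1
s2 (pos 2,3,6,7): 0⊕1⊕0⊕1 = 0
s4 (pos 4,5,6,7): 0⊕1⊕0⊕1 = 0
Syndrome s4…s1 = 001 → error at position 1.

001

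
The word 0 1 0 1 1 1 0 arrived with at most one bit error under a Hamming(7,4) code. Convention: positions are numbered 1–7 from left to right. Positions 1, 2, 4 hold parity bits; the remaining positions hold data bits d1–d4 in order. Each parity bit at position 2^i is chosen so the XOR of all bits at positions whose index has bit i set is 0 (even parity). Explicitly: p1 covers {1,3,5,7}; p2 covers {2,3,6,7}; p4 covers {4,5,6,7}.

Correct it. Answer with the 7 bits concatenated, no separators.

0101010

s1 (pos 1,3,5,7): 0⊕0⊕1⊕0 = 1
s2 (pos 2,3,6,7): 1⊕0⊕1⊕0 = 0
s4 (pos 4,5,6,7): 1⊕1⊕1⊕0 = 1
Syndrome s4…s1 = 101 → error at position 5.
Flip position 5: 0101110 → 0101010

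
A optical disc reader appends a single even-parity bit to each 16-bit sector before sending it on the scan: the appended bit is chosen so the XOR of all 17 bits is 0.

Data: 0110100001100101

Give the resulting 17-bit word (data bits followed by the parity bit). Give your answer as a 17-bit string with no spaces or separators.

01101000011001011

XOR of the 16 data bits: 0⊕1⊕1⊕0⊕1⊕0⊕0⊕0⊕0⊕1⊕1⊕0⊕0⊕1⊕0⊕1 = 1
Parity bit = 1 (so all 17 bits XOR to 0).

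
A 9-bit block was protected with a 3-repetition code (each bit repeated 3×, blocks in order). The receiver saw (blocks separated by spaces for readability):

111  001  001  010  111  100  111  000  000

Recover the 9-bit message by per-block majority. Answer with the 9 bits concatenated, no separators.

Block 1 (111): 3 ones → 1
Block 2 (001): 1 one → 0
Block 3 (001): 1 one → 0
Block 4 (010): 1 one → 0
Block 5 (111): 3 ones → 1
Block 6 (100): 1 one → 0
Block 7 (111): 3 ones → 1
Block 8 (000): 0 ones → 0
Block 9 (000): 0 ones → 0

100010100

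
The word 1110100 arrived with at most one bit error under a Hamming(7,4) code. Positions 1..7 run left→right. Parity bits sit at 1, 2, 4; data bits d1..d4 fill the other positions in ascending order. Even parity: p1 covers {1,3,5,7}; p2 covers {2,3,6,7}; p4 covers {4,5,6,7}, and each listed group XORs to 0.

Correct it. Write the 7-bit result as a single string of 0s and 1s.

s1 (pos 1,3,5,7): 1⊕1⊕1⊕0 = 1
s2 (pos 2,3,6,7): 1⊕1⊕0⊕0 = 0
s4 (pos 4,5,6,7): 0⊕1⊕0⊕0 = 1
Syndrome s4…s1 = 101 → error at position 5.
Flip position 5: 1110100 → 1110000

1110000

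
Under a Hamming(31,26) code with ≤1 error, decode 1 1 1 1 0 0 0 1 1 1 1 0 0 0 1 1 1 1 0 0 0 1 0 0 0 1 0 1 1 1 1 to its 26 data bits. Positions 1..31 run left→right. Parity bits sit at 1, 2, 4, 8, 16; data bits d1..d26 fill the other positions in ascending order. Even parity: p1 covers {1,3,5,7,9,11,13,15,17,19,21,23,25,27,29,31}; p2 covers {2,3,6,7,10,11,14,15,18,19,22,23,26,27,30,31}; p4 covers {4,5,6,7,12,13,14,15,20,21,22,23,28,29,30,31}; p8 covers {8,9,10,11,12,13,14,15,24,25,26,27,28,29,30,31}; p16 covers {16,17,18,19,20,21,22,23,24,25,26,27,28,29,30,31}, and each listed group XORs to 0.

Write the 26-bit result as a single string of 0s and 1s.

10001110001110101000101111

s1 (pos 1,3,5,7,9,11,13,15,17,19,21,23,25,27,29,31): 1⊕1⊕0⊕0⊕1⊕1⊕0⊕1⊕1⊕0⊕0⊕0⊕0⊕0⊕1⊕1 = 0
s2 (pos 2,3,6,7,10,11,14,15,18,19,22,23,26,27,30,31): 1⊕1⊕0⊕0⊕1⊕1⊕0⊕1⊕1⊕0⊕1⊕0⊕1⊕0⊕1⊕1 = 0
s4 (pos 4,5,6,7,12,13,14,15,20,21,22,23,28,29,30,31): 1⊕0⊕0⊕0⊕0⊕0⊕0⊕1⊕0⊕0⊕1⊕0⊕1⊕1⊕1⊕1 = 1
s8 (pos 8,9,10,11,12,13,14,15,24,25,26,27,28,29,30,31): 1⊕1⊕1⊕1⊕0⊕0⊕0⊕1⊕0⊕0⊕1⊕0⊕1⊕1⊕1⊕1 = 0
s16 (pos 16,17,18,19,20,21,22,23,24,25,26,27,28,29,30,31): 1⊕1⊕1⊕0⊕0⊕0⊕1⊕0⊕0⊕0⊕1⊕0⊕1⊕1⊕1⊕1 = 1
Syndrome s16…s1 = 10100 → error at position 20.
Flip position 20: 1111000111100011110001000101111 → 1111000111100011110101000101111
Read data bits from positions 3,5,6,7,9,10,11,12,13,14,15,17,18,19,20,21,22,23,24,25,26,27,28,29,30,31: 10001110001110101000101111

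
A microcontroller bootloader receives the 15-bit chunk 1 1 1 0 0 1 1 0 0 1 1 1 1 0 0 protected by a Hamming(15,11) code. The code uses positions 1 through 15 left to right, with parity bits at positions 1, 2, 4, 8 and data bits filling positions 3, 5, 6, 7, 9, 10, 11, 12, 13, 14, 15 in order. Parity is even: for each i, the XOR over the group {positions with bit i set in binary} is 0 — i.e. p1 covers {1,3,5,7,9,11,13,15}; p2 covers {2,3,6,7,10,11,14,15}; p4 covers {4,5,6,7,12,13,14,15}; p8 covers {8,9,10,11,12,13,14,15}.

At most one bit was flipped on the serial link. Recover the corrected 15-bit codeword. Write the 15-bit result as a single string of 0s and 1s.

s1 (pos 1,3,5,7,9,11,13,15): 1⊕1⊕0⊕1⊕0⊕1⊕1⊕0 = 1
s2 (pos 2,3,6,7,10,11,14,15): 1⊕1⊕1⊕1⊕1⊕1⊕0⊕0 = 0
s4 (pos 4,5,6,7,12,13,14,15): 0⊕0⊕1⊕1⊕1⊕1⊕0⊕0 = 0
s8 (pos 8,9,10,11,12,13,14,15): 0⊕0⊕1⊕1⊕1⊕1⊕0⊕0 = 0
Syndrome s8…s1 = 0001 → error at position 1.
Flip position 1: 111001100111100 → 011001100111100

011001100111100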